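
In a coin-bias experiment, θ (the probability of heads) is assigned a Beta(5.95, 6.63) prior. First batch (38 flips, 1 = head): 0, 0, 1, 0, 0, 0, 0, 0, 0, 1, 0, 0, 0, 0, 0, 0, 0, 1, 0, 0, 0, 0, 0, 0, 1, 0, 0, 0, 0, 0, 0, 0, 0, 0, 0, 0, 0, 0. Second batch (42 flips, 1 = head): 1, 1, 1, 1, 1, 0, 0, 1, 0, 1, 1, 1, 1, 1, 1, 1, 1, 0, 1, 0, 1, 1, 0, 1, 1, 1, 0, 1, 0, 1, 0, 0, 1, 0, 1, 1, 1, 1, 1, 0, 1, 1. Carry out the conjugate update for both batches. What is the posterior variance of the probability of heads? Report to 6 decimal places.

The Beta prior is conjugate to a Binomial/Bernoulli likelihood; the update adds successes to α and failures to β.
After batch 1: Beta(5.95+4, 6.63+34) = Beta(9.95, 40.63).
After batch 2: Beta(9.95+30, 40.63+12) = Beta(39.95, 52.63).
Var = αβ/((α+β)²(α+β+1)) = 39.95·52.63/(92.58²·93.58) = 0.002621.

0.002621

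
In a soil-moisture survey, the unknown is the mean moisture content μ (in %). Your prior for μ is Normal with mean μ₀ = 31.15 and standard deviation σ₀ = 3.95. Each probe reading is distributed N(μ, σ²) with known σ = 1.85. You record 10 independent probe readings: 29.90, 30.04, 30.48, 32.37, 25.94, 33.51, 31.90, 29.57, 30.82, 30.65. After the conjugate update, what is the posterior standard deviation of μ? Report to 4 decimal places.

For Normal data with known variance σ², a Normal(μ₀, σ₀²) prior on μ is conjugate. Posterior precision = 1/σ₀² + n/σ²; posterior mean is the precision-weighted average of μ₀ and x̄.
σ₀² = 3.95² = 15.6025, σ² = 1.85² = 3.4225; σ² + n·σ₀² = 3.4225 + 10·15.6025 = 159.4475.
Posterior precision = 1/σ₀² + n/σ² = 1/15.6025 + 10/3.4225 = (σ² + n·σ₀²)/(σ₀²σ²) = 159.4475/(15.6025·3.4225); posterior variance σₙ² = σ₀²σ²/(σ² + n·σ₀²) = 15.6025·3.4225/159.4475 = 0.334904.
Posterior SD = √σₙ² = √(15.6025·3.4225/159.4475) = 0.5787.

0.5787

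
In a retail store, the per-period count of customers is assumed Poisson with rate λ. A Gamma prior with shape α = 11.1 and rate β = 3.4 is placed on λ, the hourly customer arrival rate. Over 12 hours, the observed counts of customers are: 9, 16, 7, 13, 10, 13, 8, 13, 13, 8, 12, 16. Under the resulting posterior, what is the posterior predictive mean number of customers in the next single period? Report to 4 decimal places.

9.6818

With a Gamma(shape α, rate β) prior, the Poisson likelihood is conjugate: the posterior is Gamma(α + ΣXᵢ, β + n).
Sum of counts S = 138 over n = 12 hours.
Posterior: Gamma(α+S, β+n) = Gamma(11.1+138, 3.4+12) = Gamma(149.1, 15.4).
The predictive distribution for one future period is NegBinom with mean α/β = 9.6818.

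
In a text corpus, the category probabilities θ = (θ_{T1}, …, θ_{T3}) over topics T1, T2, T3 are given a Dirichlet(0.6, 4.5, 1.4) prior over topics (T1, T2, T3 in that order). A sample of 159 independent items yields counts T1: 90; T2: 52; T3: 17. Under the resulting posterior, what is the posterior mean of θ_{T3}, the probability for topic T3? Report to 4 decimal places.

0.1112

The Dirichlet prior is conjugate to the Multinomial likelihood: each posterior αⱼ = prior αⱼ + observed count nⱼ.
Posterior concentration: (90.6, 56.5, 18.4), total = 165.5.
E[θ_{T3}|data] = α_{T3}/Σα = 18.4/165.5 = 0.1112.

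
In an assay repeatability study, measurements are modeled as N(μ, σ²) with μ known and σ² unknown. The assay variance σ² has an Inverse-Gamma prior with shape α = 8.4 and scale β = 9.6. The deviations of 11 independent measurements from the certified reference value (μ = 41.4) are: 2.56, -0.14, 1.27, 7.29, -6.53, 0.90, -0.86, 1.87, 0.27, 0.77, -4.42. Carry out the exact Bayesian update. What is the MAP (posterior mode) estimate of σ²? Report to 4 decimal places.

4.9805

With known mean μ and an Inverse-Gamma(α, β) prior on σ², the Normal likelihood is conjugate: posterior is Inv-Gamma(α + n/2, β + Σ(xᵢ−μ)²/2).
Σ(xᵢ−μ)² = (2.56)² + (-0.14)² + (1.27)² + (7.29)² + (-6.53)² + (0.90)² + (-0.86)² + (1.87)² + (0.27)² + (0.77)² + (-4.42)² = 129.2198.
Posterior: Inv-Gamma(8.4 + 11/2, 9.6 + 129.2198/2) = Inv-Gamma(13.90, 74.20990).
Mode = β/(α+1) = 74.20990/14.90 = 4.9805.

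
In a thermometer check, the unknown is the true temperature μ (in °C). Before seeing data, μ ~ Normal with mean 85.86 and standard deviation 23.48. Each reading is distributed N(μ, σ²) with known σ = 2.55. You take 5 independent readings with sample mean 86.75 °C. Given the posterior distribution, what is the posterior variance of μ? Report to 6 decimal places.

For Normal data with known variance σ², a Normal(μ₀, σ₀²) prior on μ is conjugate. Posterior precision = 1/σ₀² + n/σ²; posterior mean is the precision-weighted average of μ₀ and x̄.
σ₀² = 23.48² = 551.3104, σ² = 2.55² = 6.5025; σ² + n·σ₀² = 6.5025 + 5·551.3104 = 2763.0545.
Posterior precision = 1/σ₀² + n/σ² = 1/551.3104 + 5/6.5025 = (σ² + n·σ₀²)/(σ₀²σ²) = 2763.0545/(551.3104·6.5025); posterior variance σₙ² = σ₀²σ²/(σ² + n·σ₀²) = 551.3104·6.5025/2763.0545 = 1.297439.

1.297439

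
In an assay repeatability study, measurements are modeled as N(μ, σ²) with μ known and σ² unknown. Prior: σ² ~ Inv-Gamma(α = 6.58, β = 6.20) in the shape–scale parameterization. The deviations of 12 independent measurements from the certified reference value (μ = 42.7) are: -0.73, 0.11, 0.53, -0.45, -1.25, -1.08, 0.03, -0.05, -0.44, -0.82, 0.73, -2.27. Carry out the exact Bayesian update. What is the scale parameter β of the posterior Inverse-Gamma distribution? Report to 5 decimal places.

11.35625

With known mean μ and an Inverse-Gamma(α, β) prior on σ², the Normal likelihood is conjugate: posterior is Inv-Gamma(α + n/2, β + Σ(xᵢ−μ)²/2).
Σ(xᵢ−μ)² = (-0.73)² + (0.11)² + (0.53)² + (-0.45)² + (-1.25)² + (-1.08)² + (0.03)² + (-0.05)² + (-0.44)² + (-0.82)² + (0.73)² + (-2.27)² = 10.3125.
Posterior: Inv-Gamma(6.58 + 12/2, 6.20 + 10.3125/2) = Inv-Gamma(12.58, 11.35625).
Posterior β = 11.35625.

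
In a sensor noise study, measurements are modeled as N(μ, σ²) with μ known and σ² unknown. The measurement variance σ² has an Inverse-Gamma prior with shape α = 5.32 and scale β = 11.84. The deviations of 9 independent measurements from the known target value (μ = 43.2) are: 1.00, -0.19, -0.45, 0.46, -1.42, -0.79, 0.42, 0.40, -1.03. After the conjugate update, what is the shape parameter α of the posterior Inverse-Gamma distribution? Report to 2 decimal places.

With known mean μ and an Inverse-Gamma(α, β) prior on σ², the Normal likelihood is conjugate: posterior is Inv-Gamma(α + n/2, β + Σ(xᵢ−μ)²/2).
Σ(xᵢ−μ)² = (1.00)² + (-0.19)² + (-0.45)² + (0.46)² + (-1.42)² + (-0.79)² + (0.42)² + (0.40)² + (-1.03)² = 5.4880.
Posterior: Inv-Gamma(5.32 + 9/2, 11.84 + 5.4880/2) = Inv-Gamma(9.82, 14.58400).
Posterior α = 9.82.

9.82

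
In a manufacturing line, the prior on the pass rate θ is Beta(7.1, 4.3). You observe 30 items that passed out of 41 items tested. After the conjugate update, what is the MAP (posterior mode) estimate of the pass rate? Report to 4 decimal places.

The Beta prior is conjugate to a Binomial/Bernoulli likelihood; the update adds successes to α and failures to β.
Posterior: Beta(α+k, β+n−k) = Beta(7.1+30, 4.3+11) = Beta(37.1, 15.3).
Mode of Beta(a,b) for a,b>1 is (a−1)/(a+b−2) = 36.1/50.4 = 0.7163.

0.7163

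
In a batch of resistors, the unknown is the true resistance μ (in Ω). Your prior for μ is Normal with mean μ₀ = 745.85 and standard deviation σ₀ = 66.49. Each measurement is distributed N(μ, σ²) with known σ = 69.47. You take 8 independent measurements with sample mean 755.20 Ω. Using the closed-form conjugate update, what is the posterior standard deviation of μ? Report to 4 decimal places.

For Normal data with known variance σ², a Normal(μ₀, σ₀²) prior on μ is conjugate. Posterior precision = 1/σ₀² + n/σ²; posterior mean is the precision-weighted average of μ₀ and x̄.
σ₀² = 66.49² = 4420.9201, σ² = 69.47² = 4826.0809; σ² + n·σ₀² = 4826.0809 + 8·4420.9201 = 40193.4417.
Posterior precision = 1/σ₀² + n/σ² = 1/4420.9201 + 8/4826.0809 = (σ² + n·σ₀²)/(σ₀²σ²) = 40193.4417/(4420.9201·4826.0809); posterior variance σₙ² = σ₀²σ²/(σ² + n·σ₀²) = 4420.9201·4826.0809/40193.4417 = 530.825855.
Posterior SD = √σₙ² = √(4420.9201·4826.0809/40193.4417) = 23.0397.

23.0397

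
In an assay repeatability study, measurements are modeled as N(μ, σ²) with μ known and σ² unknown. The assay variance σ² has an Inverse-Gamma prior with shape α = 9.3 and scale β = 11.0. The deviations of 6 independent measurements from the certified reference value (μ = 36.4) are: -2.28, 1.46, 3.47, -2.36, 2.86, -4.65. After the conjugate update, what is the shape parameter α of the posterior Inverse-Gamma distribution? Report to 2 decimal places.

12.30

With known mean μ and an Inverse-Gamma(α, β) prior on σ², the Normal likelihood is conjugate: posterior is Inv-Gamma(α + n/2, β + Σ(xᵢ−μ)²/2).
Σ(xᵢ−μ)² = (-2.28)² + (1.46)² + (3.47)² + (-2.36)² + (2.86)² + (-4.65)² = 54.7426.
Posterior: Inv-Gamma(9.3 + 6/2, 11.0 + 54.7426/2) = Inv-Gamma(12.30, 38.37130).
Posterior α = 12.30.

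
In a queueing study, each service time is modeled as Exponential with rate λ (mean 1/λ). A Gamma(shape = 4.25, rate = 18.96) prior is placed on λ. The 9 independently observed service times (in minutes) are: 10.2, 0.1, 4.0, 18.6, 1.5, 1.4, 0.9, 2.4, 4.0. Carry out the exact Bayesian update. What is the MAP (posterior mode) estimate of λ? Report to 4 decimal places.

0.1974

With a Gamma(shape α, rate β) prior on the exponential rate λ, the posterior after n observations with total T = Σxᵢ is Gamma(α+n, β+T).
Sum of observations T = 43.1 minutes; n = 9.
Posterior: Gamma(4.25+9, 18.96+43.1) = Gamma(13.25, 62.06).
Mode = (α−1)/β = 0.1974.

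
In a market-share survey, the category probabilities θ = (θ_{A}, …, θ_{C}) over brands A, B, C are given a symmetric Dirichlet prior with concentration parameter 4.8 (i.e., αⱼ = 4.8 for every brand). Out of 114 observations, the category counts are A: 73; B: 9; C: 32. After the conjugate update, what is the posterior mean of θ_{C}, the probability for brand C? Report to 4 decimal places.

0.2866

The Dirichlet prior is conjugate to the Multinomial likelihood: each posterior αⱼ = prior αⱼ + observed count nⱼ.
Posterior concentration: (77.8, 13.8, 36.8), total = 128.4.
E[θ_{C}|data] = α_{C}/Σα = 36.8/128.4 = 0.2866.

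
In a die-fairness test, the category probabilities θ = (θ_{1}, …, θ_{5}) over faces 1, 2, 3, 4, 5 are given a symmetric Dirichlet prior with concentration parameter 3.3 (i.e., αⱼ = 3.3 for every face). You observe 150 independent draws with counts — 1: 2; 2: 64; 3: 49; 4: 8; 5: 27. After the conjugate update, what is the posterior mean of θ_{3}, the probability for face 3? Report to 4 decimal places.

The Dirichlet prior is conjugate to the Multinomial likelihood: each posterior αⱼ = prior αⱼ + observed count nⱼ.
Posterior concentration: (5.3, 67.3, 52.3, 11.3, 30.3), total = 166.5.
E[θ_{3}|data] = α_{3}/Σα = 52.3/166.5 = 0.3141.

0.3141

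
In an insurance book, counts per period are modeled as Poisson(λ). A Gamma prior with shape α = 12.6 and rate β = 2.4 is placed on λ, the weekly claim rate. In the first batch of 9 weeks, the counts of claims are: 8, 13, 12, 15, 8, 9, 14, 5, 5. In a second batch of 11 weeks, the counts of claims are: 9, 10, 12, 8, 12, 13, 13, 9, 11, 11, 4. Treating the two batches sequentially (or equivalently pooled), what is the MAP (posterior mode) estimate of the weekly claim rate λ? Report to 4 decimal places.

9.4911

With a Gamma(shape α, rate β) prior, the Poisson likelihood is conjugate: the posterior is Gamma(α + ΣXᵢ, β + n).
Batch 1: sum of counts S = 89 over n = 9 weeks.
After batch 1: Gamma(α+S, β+n) = Gamma(12.6+89, 2.4+9) = Gamma(101.6, 11.4).
Batch 2: sum of counts S = 112 over n = 11 weeks.
After batch 2: Gamma(α+S, β+n) = Gamma(101.6+112, 11.4+11) = Gamma(213.6, 22.4).
Mode of Gamma(α,β) for α≥1 is (α−1)/β = 212.6/22.4 = 9.4911.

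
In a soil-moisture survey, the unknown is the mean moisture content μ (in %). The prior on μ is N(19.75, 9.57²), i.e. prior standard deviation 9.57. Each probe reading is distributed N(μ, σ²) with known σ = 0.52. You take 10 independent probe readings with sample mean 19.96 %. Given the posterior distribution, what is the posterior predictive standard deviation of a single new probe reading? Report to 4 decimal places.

For Normal data with known variance σ², a Normal(μ₀, σ₀²) prior on μ is conjugate. Posterior precision = 1/σ₀² + n/σ²; posterior mean is the precision-weighted average of μ₀ and x̄.
σ₀² = 9.57² = 91.5849, σ² = 0.52² = 0.2704; σ² + n·σ₀² = 0.2704 + 10·91.5849 = 916.1194.
Posterior precision = 1/σ₀² + n/σ² = 1/91.5849 + 10/0.2704 = (σ² + n·σ₀²)/(σ₀²σ²) = 916.1194/(91.5849·0.2704); posterior variance σₙ² = σ₀²σ²/(σ² + n·σ₀²) = 91.5849·0.2704/916.1194 = 0.027032.
Predictive variance for one new observation = σₙ² + σ² = 91.5849·0.2704/916.1194 + 0.2704 = σ²·(σ₀² + 916.1194)/916.1194 = 0.2704·1007.7043/916.1194 = 0.297432; SD = √(0.2704·1007.7043/916.1194) = 0.5454.

0.5454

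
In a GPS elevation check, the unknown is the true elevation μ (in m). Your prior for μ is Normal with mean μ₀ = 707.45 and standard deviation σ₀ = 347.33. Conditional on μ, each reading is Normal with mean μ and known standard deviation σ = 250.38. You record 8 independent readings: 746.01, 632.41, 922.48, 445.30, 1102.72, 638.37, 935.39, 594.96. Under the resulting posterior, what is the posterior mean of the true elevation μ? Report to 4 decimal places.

For Normal data with known variance σ², a Normal(μ₀, σ₀²) prior on μ is conjugate. Posterior precision = 1/σ₀² + n/σ²; posterior mean is the precision-weighted average of μ₀ and x̄.
Σxᵢ = 746.01 + 632.41 + 922.48 + 445.30 + 1102.72 + 638.37 + 935.39 + 594.96 = 6017.64, so n·x̄ = 6017.64.
σ₀² = 347.33² = 120638.1289, σ² = 250.38² = 62690.1444; σ² + n·σ₀² = 62690.1444 + 8·120638.1289 = 1027795.1756.
Posterior mean = (μ₀/σ₀² + n·x̄/σ²)/(1/σ₀² + n/σ²) = (σ²·μ₀ + σ₀²·n·x̄)/(σ² + n·σ₀²) = (62690.1444·707.45 + 120638.1289·6017.64)/1027795.1756 = 770306972.649576/1027795.1756 = 749.4752.

749.4752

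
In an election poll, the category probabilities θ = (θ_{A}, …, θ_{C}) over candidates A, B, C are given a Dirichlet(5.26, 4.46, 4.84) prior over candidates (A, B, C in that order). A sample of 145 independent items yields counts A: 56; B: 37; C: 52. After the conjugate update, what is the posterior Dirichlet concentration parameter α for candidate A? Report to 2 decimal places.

61.26

The Dirichlet prior is conjugate to the Multinomial likelihood: each posterior αⱼ = prior αⱼ + observed count nⱼ.
Posterior concentration: (61.26, 41.46, 56.84), total = 159.56.
α_{A} = 5.26 + 56 = 61.26.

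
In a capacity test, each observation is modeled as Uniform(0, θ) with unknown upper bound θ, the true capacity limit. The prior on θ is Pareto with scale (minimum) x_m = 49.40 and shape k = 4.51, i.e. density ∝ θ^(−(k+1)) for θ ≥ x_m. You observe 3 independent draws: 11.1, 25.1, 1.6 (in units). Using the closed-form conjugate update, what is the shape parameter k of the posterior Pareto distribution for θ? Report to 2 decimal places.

7.51

A Pareto(scale x_m, shape k) prior on the upper bound θ of Uniform(0, θ) is conjugate: posterior is Pareto(max(x_m, max xᵢ), k + n).
Sample maximum = 25.1; prior scale x_m = 49.40 → posterior scale = max = 49.40.
Posterior shape = 4.51 + 3 = 7.51.
Posterior shape k = 7.51.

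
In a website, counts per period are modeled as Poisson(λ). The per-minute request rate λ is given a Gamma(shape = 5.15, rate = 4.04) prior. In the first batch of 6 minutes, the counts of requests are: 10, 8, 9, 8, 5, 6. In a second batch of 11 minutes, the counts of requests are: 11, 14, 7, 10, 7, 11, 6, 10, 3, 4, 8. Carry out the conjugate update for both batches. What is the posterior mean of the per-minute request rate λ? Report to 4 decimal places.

With a Gamma(shape α, rate β) prior, the Poisson likelihood is conjugate: the posterior is Gamma(α + ΣXᵢ, β + n).
Batch 1: sum of counts S = 46 over n = 6 minutes.
After batch 1: Gamma(α+S, β+n) = Gamma(5.15+46, 4.04+6) = Gamma(51.15, 10.04).
Batch 2: sum of counts S = 91 over n = 11 minutes.
After batch 2: Gamma(α+S, β+n) = Gamma(51.15+91, 10.04+11) = Gamma(142.15, 21.04).
Posterior mean = α/β = 142.15/21.04 = 6.7562.

6.7562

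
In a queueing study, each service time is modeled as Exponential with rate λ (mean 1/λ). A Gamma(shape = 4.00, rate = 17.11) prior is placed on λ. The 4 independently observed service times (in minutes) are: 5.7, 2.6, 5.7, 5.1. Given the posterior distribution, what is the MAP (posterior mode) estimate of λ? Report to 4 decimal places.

0.1933

With a Gamma(shape α, rate β) prior on the exponential rate λ, the posterior after n observations with total T = Σxᵢ is Gamma(α+n, β+T).
Sum of observations T = 19.1 minutes; n = 4.
Posterior: Gamma(4.00+4, 17.11+19.1) = Gamma(8.00, 36.21).
Mode = (α−1)/β = 0.1933.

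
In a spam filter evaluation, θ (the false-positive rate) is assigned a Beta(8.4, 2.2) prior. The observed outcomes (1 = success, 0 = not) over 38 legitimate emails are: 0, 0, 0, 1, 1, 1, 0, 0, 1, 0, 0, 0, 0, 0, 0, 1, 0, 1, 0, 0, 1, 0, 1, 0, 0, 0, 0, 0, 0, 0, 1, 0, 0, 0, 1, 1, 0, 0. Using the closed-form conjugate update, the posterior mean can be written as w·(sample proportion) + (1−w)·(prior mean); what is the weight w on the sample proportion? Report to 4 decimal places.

The Beta prior is conjugate to a Binomial/Bernoulli likelihood; the update adds successes to α and failures to β.
Posterior mean = (α₀+k)/(α₀+β₀+n) = [n/(α₀+β₀+n)]·(k/n) + [(α₀+β₀)/(α₀+β₀+n)]·α₀/(α₀+β₀), so only n and the prior enter the weight.
The weight on the data is w = n/(α₀+β₀+n) = 38/(8.4+2.2+38) = 38/48.6 = 0.7819.

0.7819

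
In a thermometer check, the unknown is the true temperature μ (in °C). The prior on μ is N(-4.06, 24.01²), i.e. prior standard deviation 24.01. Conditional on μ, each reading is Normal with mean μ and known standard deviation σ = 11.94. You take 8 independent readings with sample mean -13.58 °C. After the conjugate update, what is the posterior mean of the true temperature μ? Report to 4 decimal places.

-13.2945

For Normal data with known variance σ², a Normal(μ₀, σ₀²) prior on μ is conjugate. Posterior precision = 1/σ₀² + n/σ²; posterior mean is the precision-weighted average of μ₀ and x̄.
n·x̄ = 8·(-13.58) = -108.64.
σ₀² = 24.01² = 576.4801, σ² = 11.94² = 142.5636; σ² + n·σ₀² = 142.5636 + 8·576.4801 = 4754.4044.
Posterior mean = (μ₀/σ₀² + n·x̄/σ²)/(1/σ₀² + n/σ²) = (σ²·μ₀ + σ₀²·n·x̄)/(σ² + n·σ₀²) = (142.5636·(-4.06) + 576.4801·(-108.64))/4754.4044 = -63207.60628/4754.4044 = -13.2945.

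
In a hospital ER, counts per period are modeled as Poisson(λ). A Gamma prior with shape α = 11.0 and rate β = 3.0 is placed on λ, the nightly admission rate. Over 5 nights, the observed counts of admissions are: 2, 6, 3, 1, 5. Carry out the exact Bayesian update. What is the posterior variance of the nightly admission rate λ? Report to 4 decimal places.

With a Gamma(shape α, rate β) prior, the Poisson likelihood is conjugate: the posterior is Gamma(α + ΣXᵢ, β + n).
Sum of counts S = 17 over n = 5 nights.
Posterior: Gamma(α+S, β+n) = Gamma(11.0+17, 3.0+5) = Gamma(28.0, 8.0).
Var = α/β² = 28.0/8.0² = 0.4375.

0.4375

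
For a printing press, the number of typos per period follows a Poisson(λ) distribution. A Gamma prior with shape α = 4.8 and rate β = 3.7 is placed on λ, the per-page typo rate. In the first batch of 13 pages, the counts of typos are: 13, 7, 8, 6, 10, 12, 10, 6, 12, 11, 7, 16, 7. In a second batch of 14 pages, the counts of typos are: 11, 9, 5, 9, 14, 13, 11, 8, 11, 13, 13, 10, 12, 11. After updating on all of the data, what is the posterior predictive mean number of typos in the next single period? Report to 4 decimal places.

9.1140

With a Gamma(shape α, rate β) prior, the Poisson likelihood is conjugate: the posterior is Gamma(α + ΣXᵢ, β + n).
Batch 1: sum of counts S = 125 over n = 13 pages.
After batch 1: Gamma(α+S, β+n) = Gamma(4.8+125, 3.7+13) = Gamma(129.8, 16.7).
Batch 2: sum of counts S = 150 over n = 14 pages.
After batch 2: Gamma(α+S, β+n) = Gamma(129.8+150, 16.7+14) = Gamma(279.8, 30.7).
The predictive distribution for one future period is NegBinom with mean α/β = 9.1140.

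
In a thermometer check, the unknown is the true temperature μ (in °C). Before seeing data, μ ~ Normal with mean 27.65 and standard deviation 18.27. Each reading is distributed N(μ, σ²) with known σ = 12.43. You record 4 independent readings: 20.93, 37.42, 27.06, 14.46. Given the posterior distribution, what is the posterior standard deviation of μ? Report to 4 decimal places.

5.8839

For Normal data with known variance σ², a Normal(μ₀, σ₀²) prior on μ is conjugate. Posterior precision = 1/σ₀² + n/σ²; posterior mean is the precision-weighted average of μ₀ and x̄.
σ₀² = 18.27² = 333.7929, σ² = 12.43² = 154.5049; σ² + n·σ₀² = 154.5049 + 4·333.7929 = 1489.6765.
Posterior precision = 1/σ₀² + n/σ² = 1/333.7929 + 4/154.5049 = (σ² + n·σ₀²)/(σ₀²σ²) = 1489.6765/(333.7929·154.5049); posterior variance σₙ² = σ₀²σ²/(σ² + n·σ₀²) = 333.7929·154.5049/1489.6765 = 34.620026.
Posterior SD = √σₙ² = √(333.7929·154.5049/1489.6765) = 5.8839.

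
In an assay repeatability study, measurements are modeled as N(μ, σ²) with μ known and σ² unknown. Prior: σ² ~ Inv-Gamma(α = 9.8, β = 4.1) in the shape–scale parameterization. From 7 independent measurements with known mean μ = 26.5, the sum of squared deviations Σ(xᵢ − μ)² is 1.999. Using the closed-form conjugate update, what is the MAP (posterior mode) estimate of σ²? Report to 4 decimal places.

With known mean μ and an Inverse-Gamma(α, β) prior on σ², the Normal likelihood is conjugate: posterior is Inv-Gamma(α + n/2, β + Σ(xᵢ−μ)²/2).
Posterior: Inv-Gamma(9.8 + 7/2, 4.1 + 1.999/2) = Inv-Gamma(13.30, 5.0995).
Mode = β/(α+1) = 5.0995/14.30 = 0.3566.

0.3566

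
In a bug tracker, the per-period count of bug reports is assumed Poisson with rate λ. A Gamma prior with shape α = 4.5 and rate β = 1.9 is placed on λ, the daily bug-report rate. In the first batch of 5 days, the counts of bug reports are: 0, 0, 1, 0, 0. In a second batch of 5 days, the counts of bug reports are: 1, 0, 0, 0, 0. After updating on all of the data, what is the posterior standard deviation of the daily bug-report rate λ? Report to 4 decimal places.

With a Gamma(shape α, rate β) prior, the Poisson likelihood is conjugate: the posterior is Gamma(α + ΣXᵢ, β + n).
Batch 1: sum of counts S = 1 over n = 5 days.
After batch 1: Gamma(α+S, β+n) = Gamma(4.5+1, 1.9+5) = Gamma(5.5, 6.9).
Batch 2: sum of counts S = 1 over n = 5 days.
After batch 2: Gamma(α+S, β+n) = Gamma(5.5+1, 6.9+5) = Gamma(6.5, 11.9).
SD = √α/β = √6.5/11.9 = 0.2142.

0.2142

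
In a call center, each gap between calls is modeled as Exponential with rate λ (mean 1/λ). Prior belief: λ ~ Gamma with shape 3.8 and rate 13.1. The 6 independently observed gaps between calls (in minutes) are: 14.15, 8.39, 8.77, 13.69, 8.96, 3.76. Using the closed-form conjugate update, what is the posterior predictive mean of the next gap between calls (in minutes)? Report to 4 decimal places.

With a Gamma(shape α, rate β) prior on the exponential rate λ, the posterior after n observations with total T = Σxᵢ is Gamma(α+n, β+T).
Sum of observations T = 57.72 minutes; n = 6.
Posterior: Gamma(3.8+6, 13.1+57.72) = Gamma(9.8, 70.82).
The predictive distribution for the next observation is Lomax; its mean is β/(α−1) = 70.82/8.8 = 8.0477.

8.0477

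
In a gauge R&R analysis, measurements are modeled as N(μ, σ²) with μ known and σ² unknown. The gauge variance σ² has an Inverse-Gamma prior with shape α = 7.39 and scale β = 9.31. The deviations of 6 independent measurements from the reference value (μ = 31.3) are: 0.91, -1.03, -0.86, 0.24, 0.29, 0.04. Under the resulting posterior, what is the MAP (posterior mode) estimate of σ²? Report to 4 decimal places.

0.9391

With known mean μ and an Inverse-Gamma(α, β) prior on σ², the Normal likelihood is conjugate: posterior is Inv-Gamma(α + n/2, β + Σ(xᵢ−μ)²/2).
Σ(xᵢ−μ)² = (0.91)² + (-1.03)² + (-0.86)² + (0.24)² + (0.29)² + (0.04)² = 2.7719.
Posterior: Inv-Gamma(7.39 + 6/2, 9.31 + 2.7719/2) = Inv-Gamma(10.39, 10.69595).
Mode = β/(α+1) = 10.69595/11.39 = 0.9391.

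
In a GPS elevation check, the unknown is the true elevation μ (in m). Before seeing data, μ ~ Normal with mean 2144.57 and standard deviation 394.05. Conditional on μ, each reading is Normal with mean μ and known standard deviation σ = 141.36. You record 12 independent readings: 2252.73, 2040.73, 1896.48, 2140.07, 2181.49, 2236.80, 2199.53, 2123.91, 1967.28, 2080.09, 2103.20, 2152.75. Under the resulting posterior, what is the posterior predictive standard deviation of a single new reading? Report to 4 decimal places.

147.0721

For Normal data with known variance σ², a Normal(μ₀, σ₀²) prior on μ is conjugate. Posterior precision = 1/σ₀² + n/σ²; posterior mean is the precision-weighted average of μ₀ and x̄.
σ₀² = 394.05² = 155275.4025, σ² = 141.36² = 19982.6496; σ² + n·σ₀² = 19982.6496 + 12·155275.4025 = 1883287.4796.
Posterior precision = 1/σ₀² + n/σ² = 1/155275.4025 + 12/19982.6496 = (σ² + n·σ₀²)/(σ₀²σ²) = 1883287.4796/(155275.4025·19982.6496); posterior variance σₙ² = σ₀²σ²/(σ² + n·σ₀²) = 155275.4025·19982.6496/1883287.4796 = 1647.551950.
Predictive variance for one new observation = σₙ² + σ² = 155275.4025·19982.6496/1883287.4796 + 19982.6496 = σ²·(σ₀² + 1883287.4796)/1883287.4796 = 19982.6496·2038562.8821/1883287.4796 = 21630.201550; SD = √(19982.6496·2038562.8821/1883287.4796) = 147.0721.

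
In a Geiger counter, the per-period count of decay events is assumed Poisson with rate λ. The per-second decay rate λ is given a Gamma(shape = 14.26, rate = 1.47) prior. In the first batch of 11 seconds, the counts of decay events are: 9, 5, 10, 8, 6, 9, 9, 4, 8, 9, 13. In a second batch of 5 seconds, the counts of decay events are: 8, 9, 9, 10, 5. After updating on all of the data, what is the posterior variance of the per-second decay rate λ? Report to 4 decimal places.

With a Gamma(shape α, rate β) prior, the Poisson likelihood is conjugate: the posterior is Gamma(α + ΣXᵢ, β + n).
Batch 1: sum of counts S = 90 over n = 11 seconds.
After batch 1: Gamma(α+S, β+n) = Gamma(14.26+90, 1.47+11) = Gamma(104.26, 12.47).
Batch 2: sum of counts S = 41 over n = 5 seconds.
After batch 2: Gamma(α+S, β+n) = Gamma(104.26+41, 12.47+5) = Gamma(145.26, 17.47).
Var = α/β² = 145.26/17.47² = 0.4759.

0.4759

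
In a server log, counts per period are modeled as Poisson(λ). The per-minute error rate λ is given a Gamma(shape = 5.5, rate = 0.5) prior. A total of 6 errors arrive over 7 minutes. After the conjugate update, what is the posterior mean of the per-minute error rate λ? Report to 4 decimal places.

1.5333

With a Gamma(shape α, rate β) prior, the Poisson likelihood is conjugate: the posterior is Gamma(α + ΣXᵢ, β + n).
Posterior: Gamma(α+S, β+n) = Gamma(5.5+6, 0.5+7) = Gamma(11.5, 7.5).
Posterior mean = α/β = 11.5/7.5 = 1.5333.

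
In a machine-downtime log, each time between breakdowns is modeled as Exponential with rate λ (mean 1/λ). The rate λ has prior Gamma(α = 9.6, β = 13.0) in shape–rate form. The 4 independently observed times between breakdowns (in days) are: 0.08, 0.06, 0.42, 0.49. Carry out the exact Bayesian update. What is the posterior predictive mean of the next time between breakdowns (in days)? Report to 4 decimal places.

With a Gamma(shape α, rate β) prior on the exponential rate λ, the posterior after n observations with total T = Σxᵢ is Gamma(α+n, β+T).
Sum of observations T = 1.05 days; n = 4.
Posterior: Gamma(9.6+4, 13.0+1.05) = Gamma(13.6, 14.05).
The predictive distribution for the next observation is Lomax; its mean is β/(α−1) = 14.05/12.6 = 1.1151.

1.1151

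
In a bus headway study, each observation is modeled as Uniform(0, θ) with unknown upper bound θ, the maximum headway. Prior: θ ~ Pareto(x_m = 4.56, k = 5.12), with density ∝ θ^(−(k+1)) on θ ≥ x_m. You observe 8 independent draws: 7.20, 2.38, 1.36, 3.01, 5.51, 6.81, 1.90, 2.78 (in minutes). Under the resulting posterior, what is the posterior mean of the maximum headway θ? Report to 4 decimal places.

A Pareto(scale x_m, shape k) prior on the upper bound θ of Uniform(0, θ) is conjugate: posterior is Pareto(max(x_m, max xᵢ), k + n).
Sample maximum = 7.20; prior scale x_m = 4.56 → posterior scale = max = 7.20.
Posterior shape = 5.12 + 8 = 13.12.
E[θ|data] = k·x_m/(k−1) = 13.12·7.20/12.12 = 7.7941.

7.7941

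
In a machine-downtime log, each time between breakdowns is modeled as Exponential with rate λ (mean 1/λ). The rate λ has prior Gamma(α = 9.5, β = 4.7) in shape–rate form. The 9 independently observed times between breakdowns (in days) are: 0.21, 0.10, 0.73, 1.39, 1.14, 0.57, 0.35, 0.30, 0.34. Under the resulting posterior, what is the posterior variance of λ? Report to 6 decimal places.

With a Gamma(shape α, rate β) prior on the exponential rate λ, the posterior after n observations with total T = Σxᵢ is Gamma(α+n, β+T).
Sum of observations T = 5.13 days; n = 9.
Posterior: Gamma(9.5+9, 4.7+5.13) = Gamma(18.5, 9.83).
Var = α/β² = 0.191454.

0.191454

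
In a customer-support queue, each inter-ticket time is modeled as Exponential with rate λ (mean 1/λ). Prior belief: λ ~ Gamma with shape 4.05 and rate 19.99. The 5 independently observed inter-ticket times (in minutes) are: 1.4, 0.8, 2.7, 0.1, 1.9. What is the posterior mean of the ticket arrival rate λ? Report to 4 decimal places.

0.3366

With a Gamma(shape α, rate β) prior on the exponential rate λ, the posterior after n observations with total T = Σxᵢ is Gamma(α+n, β+T).
Sum of observations T = 6.9 minutes; n = 5.
Posterior: Gamma(4.05+5, 19.99+6.9) = Gamma(9.05, 26.89).
Posterior mean of λ = α/β = 9.05/26.89 = 0.3366.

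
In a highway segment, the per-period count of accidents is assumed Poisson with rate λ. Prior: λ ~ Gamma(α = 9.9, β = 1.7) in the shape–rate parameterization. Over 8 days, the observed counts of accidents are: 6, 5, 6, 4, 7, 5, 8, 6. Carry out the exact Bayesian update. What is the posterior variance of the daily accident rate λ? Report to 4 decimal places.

0.6047

With a Gamma(shape α, rate β) prior, the Poisson likelihood is conjugate: the posterior is Gamma(α + ΣXᵢ, β + n).
Sum of counts S = 47 over n = 8 days.
Posterior: Gamma(α+S, β+n) = Gamma(9.9+47, 1.7+8) = Gamma(56.9, 9.7).
Var = α/β² = 56.9/9.7² = 0.6047.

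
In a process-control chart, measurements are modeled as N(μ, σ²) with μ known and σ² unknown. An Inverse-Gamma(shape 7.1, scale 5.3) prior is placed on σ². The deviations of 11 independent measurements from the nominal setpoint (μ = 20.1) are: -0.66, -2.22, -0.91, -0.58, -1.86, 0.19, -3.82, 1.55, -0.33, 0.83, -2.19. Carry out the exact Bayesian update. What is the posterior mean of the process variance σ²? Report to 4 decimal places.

1.8626

With known mean μ and an Inverse-Gamma(α, β) prior on σ², the Normal likelihood is conjugate: posterior is Inv-Gamma(α + n/2, β + Σ(xᵢ−μ)²/2).
Σ(xᵢ−μ)² = (-0.66)² + (-2.22)² + (-0.91)² + (-0.58)² + (-1.86)² + (0.19)² + (-3.82)² + (1.55)² + (-0.33)² + (0.83)² + (-2.19)² = 32.6130.
Posterior: Inv-Gamma(7.1 + 11/2, 5.3 + 32.6130/2) = Inv-Gamma(12.60, 21.60650).
E[σ²|data] = β/(α−1) = 21.60650/11.60 = 1.8626.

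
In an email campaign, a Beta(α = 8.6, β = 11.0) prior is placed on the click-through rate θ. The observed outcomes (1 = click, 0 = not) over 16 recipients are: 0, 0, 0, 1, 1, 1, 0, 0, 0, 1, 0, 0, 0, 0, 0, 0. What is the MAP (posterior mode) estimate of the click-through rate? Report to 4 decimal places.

0.3452

The Beta prior is conjugate to a Binomial/Bernoulli likelihood; the update adds successes to α and failures to β.
Posterior: Beta(α+k, β+n−k) = Beta(8.6+4, 11.0+12) = Beta(12.6, 23.0).
Mode of Beta(a,b) for a,b>1 is (a−1)/(a+b−2) = 11.6/33.6 = 0.3452.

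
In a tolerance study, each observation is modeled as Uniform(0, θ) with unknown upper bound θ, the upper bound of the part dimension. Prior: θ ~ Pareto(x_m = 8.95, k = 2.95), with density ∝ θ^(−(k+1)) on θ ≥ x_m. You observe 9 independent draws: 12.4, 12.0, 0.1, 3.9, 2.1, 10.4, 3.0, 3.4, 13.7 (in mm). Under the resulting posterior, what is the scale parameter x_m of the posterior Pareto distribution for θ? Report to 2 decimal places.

A Pareto(scale x_m, shape k) prior on the upper bound θ of Uniform(0, θ) is conjugate: posterior is Pareto(max(x_m, max xᵢ), k + n).
Sample maximum = 13.7; prior scale x_m = 8.95 → posterior scale = max = 13.70.
Posterior shape = 2.95 + 9 = 11.95.
Posterior scale x_m = 13.70.

13.70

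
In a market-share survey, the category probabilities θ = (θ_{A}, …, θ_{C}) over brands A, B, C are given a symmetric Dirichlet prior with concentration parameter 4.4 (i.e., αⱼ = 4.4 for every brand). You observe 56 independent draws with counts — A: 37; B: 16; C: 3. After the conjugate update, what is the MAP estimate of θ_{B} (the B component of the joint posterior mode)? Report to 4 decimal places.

The Dirichlet prior is conjugate to the Multinomial likelihood: each posterior αⱼ = prior αⱼ + observed count nⱼ.
Posterior concentration: (41.4, 20.4, 7.4), total = 69.2.
Joint mode component: (α_{B}−1)/(Σα−K) = 19.4/66.2 = 0.2931.

0.2931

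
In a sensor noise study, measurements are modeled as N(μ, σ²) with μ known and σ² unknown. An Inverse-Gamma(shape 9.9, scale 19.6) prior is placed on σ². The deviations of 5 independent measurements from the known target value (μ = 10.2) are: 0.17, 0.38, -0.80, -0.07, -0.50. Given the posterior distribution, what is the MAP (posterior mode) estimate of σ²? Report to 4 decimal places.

With known mean μ and an Inverse-Gamma(α, β) prior on σ², the Normal likelihood is conjugate: posterior is Inv-Gamma(α + n/2, β + Σ(xᵢ−μ)²/2).
Σ(xᵢ−μ)² = (0.17)² + (0.38)² + (-0.80)² + (-0.07)² + (-0.50)² = 1.0682.
Posterior: Inv-Gamma(9.9 + 5/2, 19.6 + 1.0682/2) = Inv-Gamma(12.40, 20.13410).
Mode = β/(α+1) = 20.13410/13.40 = 1.5025.

1.5025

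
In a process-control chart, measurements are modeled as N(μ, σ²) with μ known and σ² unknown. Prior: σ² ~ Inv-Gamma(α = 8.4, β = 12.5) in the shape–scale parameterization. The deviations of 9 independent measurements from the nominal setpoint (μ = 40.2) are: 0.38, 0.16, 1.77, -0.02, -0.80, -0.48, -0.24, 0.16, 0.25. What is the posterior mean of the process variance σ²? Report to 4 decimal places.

With known mean μ and an Inverse-Gamma(α, β) prior on σ², the Normal likelihood is conjugate: posterior is Inv-Gamma(α + n/2, β + Σ(xᵢ−μ)²/2).
Σ(xᵢ−μ)² = (0.38)² + (0.16)² + (1.77)² + (-0.02)² + (-0.80)² + (-0.48)² + (-0.24)² + (0.16)² + (0.25)² = 4.3194.
Posterior: Inv-Gamma(8.4 + 9/2, 12.5 + 4.3194/2) = Inv-Gamma(12.90, 14.65970).
E[σ²|data] = β/(α−1) = 14.65970/11.90 = 1.2319.

1.2319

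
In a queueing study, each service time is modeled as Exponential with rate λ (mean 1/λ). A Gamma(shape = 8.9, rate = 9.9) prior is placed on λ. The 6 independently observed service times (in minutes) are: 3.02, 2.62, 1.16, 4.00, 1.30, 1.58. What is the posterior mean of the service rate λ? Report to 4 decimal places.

0.6319

With a Gamma(shape α, rate β) prior on the exponential rate λ, the posterior after n observations with total T = Σxᵢ is Gamma(α+n, β+T).
Sum of observations T = 13.68 minutes; n = 6.
Posterior: Gamma(8.9+6, 9.9+13.68) = Gamma(14.9, 23.58).
Posterior mean of λ = α/β = 14.9/23.58 = 0.6319.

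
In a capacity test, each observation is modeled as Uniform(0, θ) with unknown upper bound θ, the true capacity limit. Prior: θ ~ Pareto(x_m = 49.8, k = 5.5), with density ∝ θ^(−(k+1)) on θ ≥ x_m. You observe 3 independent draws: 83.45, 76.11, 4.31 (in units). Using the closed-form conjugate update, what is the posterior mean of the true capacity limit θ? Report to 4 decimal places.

94.5767

A Pareto(scale x_m, shape k) prior on the upper bound θ of Uniform(0, θ) is conjugate: posterior is Pareto(max(x_m, max xᵢ), k + n).
Sample maximum = 83.45; prior scale x_m = 49.8 → posterior scale = max = 83.45.
Posterior shape = 5.5 + 3 = 8.5.
E[θ|data] = k·x_m/(k−1) = 8.5·83.45/7.5 = 94.5767.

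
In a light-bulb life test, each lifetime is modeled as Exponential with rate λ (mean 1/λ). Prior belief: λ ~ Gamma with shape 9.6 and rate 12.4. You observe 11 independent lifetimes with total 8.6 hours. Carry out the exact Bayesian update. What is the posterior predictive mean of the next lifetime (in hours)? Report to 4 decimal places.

1.0714

With a Gamma(shape α, rate β) prior on the exponential rate λ, the posterior after n observations with total T = Σxᵢ is Gamma(α+n, β+T).
Posterior: Gamma(9.6+11, 12.4+8.6) = Gamma(20.6, 21.0).
The predictive distribution for the next observation is Lomax; its mean is β/(α−1) = 21.0/19.6 = 1.0714.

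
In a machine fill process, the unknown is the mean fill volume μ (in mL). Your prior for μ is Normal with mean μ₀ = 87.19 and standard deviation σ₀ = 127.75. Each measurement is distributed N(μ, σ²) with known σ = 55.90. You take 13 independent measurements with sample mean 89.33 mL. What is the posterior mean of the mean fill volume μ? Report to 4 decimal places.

89.2989

For Normal data with known variance σ², a Normal(μ₀, σ₀²) prior on μ is conjugate. Posterior precision = 1/σ₀² + n/σ²; posterior mean is the precision-weighted average of μ₀ and x̄.
n·x̄ = 13·89.33 = 1161.29.
σ₀² = 127.75² = 16320.0625, σ² = 55.90² = 3124.81; σ² + n·σ₀² = 3124.81 + 13·16320.0625 = 215285.6225.
Posterior mean = (μ₀/σ₀² + n·x̄/σ²)/(1/σ₀² + n/σ²) = (σ²·μ₀ + σ₀²·n·x̄)/(σ² + n·σ₀²) = (3124.81·87.19 + 16320.0625·1161.29)/215285.6225 = 19224777.564525/215285.6225 = 89.2989.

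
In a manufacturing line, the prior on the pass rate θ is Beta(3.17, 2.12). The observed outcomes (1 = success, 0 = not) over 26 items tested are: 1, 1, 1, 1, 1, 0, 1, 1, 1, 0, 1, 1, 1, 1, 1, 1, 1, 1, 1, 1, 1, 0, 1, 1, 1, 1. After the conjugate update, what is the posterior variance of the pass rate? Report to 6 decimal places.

The Beta prior is conjugate to a Binomial/Bernoulli likelihood; the update adds successes to α and failures to β.
Posterior: Beta(α+k, β+n−k) = Beta(3.17+23, 2.12+3) = Beta(26.17, 5.12).
Var = αβ/((α+β)²(α+β+1)) = 26.17·5.12/(31.29²·32.29) = 0.004238.

0.004238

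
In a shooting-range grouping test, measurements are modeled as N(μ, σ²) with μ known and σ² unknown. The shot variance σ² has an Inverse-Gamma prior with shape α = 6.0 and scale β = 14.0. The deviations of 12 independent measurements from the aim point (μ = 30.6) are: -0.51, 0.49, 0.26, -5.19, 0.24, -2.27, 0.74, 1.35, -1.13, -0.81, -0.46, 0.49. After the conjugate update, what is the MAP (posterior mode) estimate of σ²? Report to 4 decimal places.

With known mean μ and an Inverse-Gamma(α, β) prior on σ², the Normal likelihood is conjugate: posterior is Inv-Gamma(α + n/2, β + Σ(xᵢ−μ)²/2).
Σ(xᵢ−μ)² = (-0.51)² + (0.49)² + (0.26)² + (-5.19)² + (0.24)² + (-2.27)² + (0.74)² + (1.35)² + (-1.13)² + (-0.81)² + (-0.46)² + (0.49)² = 37.4692.
Posterior: Inv-Gamma(6.0 + 12/2, 14.0 + 37.4692/2) = Inv-Gamma(12.00, 32.73460).
Mode = β/(α+1) = 32.73460/13.00 = 2.5180.

2.5180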